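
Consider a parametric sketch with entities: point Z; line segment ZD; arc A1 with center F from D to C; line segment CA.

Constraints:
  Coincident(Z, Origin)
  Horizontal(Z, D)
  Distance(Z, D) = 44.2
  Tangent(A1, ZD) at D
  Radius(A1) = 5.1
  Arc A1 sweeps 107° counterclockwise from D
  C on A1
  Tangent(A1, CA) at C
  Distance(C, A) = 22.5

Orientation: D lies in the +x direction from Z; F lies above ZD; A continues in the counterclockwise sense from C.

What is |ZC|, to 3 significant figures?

49.5

Z is at the origin; Z and D share the same y with |ZD| = 44.2 and D on the +x side, so D = (44.2, 0.00). The tangent condition forces FD to be normal to ZD, so F = D + (0, 5.1) = (44.2, 5.10). On A1, D sits at bearing -90° from F; a 107° counterclockwise sweep puts C at bearing 17°, so C = F + 5.1·(cos 17°, sin 17°) = (49.1, 6.59). Then |ZC| = |C − Z| = 49.5.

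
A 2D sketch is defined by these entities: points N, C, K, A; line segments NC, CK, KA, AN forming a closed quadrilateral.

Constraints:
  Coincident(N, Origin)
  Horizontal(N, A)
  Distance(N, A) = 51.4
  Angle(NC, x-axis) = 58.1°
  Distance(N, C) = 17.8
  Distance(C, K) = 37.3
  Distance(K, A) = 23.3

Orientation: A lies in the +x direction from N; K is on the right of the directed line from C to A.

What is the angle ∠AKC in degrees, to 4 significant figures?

91.90°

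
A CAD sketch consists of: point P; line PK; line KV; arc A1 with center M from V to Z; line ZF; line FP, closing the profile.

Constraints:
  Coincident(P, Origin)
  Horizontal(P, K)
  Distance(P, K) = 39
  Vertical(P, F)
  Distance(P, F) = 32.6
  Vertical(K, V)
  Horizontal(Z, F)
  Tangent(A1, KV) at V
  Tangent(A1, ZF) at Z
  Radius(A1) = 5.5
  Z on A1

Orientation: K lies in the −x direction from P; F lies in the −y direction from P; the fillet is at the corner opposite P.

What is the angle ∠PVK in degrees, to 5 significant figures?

55.206°

P is at the origin; PK is horizontal with |PK| = 39.0 and K on the −x side, so K = (-39.000, 0.0000). PF is vertical with |PF| = 32.6 and F on the −y side, so F = (0.0000, -32.600). The virtual corner opposite P is at (-39.000, -32.600). Since A1 is tangent to KV there, MV ⟂ KV and since A1 is tangent to ZF there, MZ ⟂ ZF, with radius 5.5, so the center M sits 5.5 in from both sides at M = (-33.500, -27.100). That places the tangent points at V = (-39.000, -27.100) on KV and Z = (-33.500, -32.600) on ZF. Then cos ∠PVK = VP·VK / (|VP||VK|), giving 55.206°.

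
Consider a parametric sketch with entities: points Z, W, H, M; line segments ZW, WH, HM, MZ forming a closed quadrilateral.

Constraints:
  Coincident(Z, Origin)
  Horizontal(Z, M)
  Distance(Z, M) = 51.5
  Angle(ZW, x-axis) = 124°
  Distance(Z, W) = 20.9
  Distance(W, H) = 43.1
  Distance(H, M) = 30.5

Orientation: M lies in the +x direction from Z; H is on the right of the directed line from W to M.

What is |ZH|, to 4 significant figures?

24.15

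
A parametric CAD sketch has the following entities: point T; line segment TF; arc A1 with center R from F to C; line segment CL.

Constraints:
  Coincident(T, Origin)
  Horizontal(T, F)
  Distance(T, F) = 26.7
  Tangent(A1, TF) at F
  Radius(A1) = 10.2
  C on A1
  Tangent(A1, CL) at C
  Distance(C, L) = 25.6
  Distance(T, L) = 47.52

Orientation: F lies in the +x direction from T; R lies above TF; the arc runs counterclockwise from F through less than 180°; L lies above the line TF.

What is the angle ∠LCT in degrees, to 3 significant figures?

92.9°

T is at the origin; TF is horizontal with |TF| = 26.7 and F on the +x side, so F = (26.7, 0.00). Since A1 is tangent to TF there, RF ⟂ TF, so R = F + (0, 10.2) = (26.7, 10.2). Since RC ⟂ CL (tangency), |RL| = √(10.2² + 25.6²) = 27.6 regardless of where C sits on A1. So L lies on both circle(T, 47.52) and circle(R, 27.6); the above-TF intersection is L = (29.0, 37.7). C is the foot of the tangent from L: C = (36.5, 13.2).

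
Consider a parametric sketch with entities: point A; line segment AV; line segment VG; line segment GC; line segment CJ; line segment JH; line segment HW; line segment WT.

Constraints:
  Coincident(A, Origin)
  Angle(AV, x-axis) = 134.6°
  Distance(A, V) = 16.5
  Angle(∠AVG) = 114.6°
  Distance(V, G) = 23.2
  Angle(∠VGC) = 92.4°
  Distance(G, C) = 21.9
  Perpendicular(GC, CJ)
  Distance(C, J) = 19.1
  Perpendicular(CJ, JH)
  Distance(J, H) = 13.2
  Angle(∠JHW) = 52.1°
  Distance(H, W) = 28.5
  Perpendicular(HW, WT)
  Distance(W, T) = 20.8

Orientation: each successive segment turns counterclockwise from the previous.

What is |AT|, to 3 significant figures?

35.9

A is at the origin; AV runs at 134.6° with length 16.5, so V = (-11.6, 11.7). ∠AVG = 114.6° gives VG at -160° from the x-axis; with |VG| = 23.2, G = (-33.4, 3.81). ∠VGC = 92.4° gives GC at -72.4° from the x-axis; with |GC| = 21.9, C = (-26.8, -17.1). GC is perpendicular to CJ, so CJ runs at 17.6°; with |CJ| = 19.1, J = (-8.56, -11.3). CJ is perpendicular to JH, so JH runs at 108°; with |JH| = 13.2, H = (-12.5, 1.30). ∠JHW = 52.1° gives HW at -124° from the x-axis; with |HW| = 28.5, W = (-28.7, -22.2). HW is perpendicular to WT, so WT runs at -34.5°; with |WT| = 20.8, T = (-11.6, -34.0). Then |AT| = |T − A| = 35.9.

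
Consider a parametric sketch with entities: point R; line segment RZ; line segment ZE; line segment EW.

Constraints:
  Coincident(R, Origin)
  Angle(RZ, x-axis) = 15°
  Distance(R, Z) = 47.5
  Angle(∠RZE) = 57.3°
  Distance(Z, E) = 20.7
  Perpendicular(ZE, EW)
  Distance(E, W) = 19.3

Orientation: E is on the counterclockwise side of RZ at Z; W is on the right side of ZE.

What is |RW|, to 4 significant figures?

59.48

∠RZE = 57.3°, so ZE runs at 15.0° + (180° − 57.3°) = 137.7° from the x-axis; with |ZE| = 20.7, E = Z + 20.7·(cos 137.7°, sin 137.7°) = (30.57, 26.23). The perpendicularity gives EW at right angles to ZE; with |EW| = 19.3 on the right of ZE, W = E + 19.3·(0.6730, 0.7396) = (43.56, 40.50). Then |RW| = |W − R| = 59.48.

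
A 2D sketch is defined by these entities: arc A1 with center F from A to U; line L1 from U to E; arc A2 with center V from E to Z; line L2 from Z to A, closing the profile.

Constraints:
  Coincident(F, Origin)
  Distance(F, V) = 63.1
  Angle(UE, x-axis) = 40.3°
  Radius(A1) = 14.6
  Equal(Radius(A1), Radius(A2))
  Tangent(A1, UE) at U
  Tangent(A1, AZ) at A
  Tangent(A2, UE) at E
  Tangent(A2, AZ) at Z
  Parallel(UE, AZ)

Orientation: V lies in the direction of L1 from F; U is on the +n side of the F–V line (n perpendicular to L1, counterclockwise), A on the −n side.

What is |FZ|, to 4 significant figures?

64.77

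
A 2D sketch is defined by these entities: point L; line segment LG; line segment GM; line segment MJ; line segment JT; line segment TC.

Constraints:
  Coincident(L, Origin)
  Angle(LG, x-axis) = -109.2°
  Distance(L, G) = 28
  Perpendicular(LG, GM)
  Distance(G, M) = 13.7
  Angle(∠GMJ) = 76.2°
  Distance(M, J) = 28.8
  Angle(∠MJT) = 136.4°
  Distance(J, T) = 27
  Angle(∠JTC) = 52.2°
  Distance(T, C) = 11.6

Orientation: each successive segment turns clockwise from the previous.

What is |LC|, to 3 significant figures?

15.2

L is at the origin; LG runs at -109.2° with length 28.0, so G = (-9.21, -26.4). LG is perpendicular to GM, so GM runs at 161°; with |GM| = 13.7, M = (-22.1, -21.9). ∠GMJ = 76.2° gives MJ at 57.0° from the x-axis; with |MJ| = 28.8, J = (-6.46, 2.22). ∠MJT = 136.4° gives JT at 13.4° from the x-axis; with |JT| = 27.0, T = (19.8, 8.47). ∠JTC = 52.2° gives TC at -114° from the x-axis; with |TC| = 11.6, C = (15.0, -2.09). Then |LC| = |C − L| = 15.2.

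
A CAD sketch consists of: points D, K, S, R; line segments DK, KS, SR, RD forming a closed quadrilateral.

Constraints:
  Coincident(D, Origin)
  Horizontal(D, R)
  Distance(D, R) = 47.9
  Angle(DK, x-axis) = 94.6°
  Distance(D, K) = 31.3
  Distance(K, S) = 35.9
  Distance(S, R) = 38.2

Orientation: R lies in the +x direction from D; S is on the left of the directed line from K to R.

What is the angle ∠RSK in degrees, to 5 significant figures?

106.23°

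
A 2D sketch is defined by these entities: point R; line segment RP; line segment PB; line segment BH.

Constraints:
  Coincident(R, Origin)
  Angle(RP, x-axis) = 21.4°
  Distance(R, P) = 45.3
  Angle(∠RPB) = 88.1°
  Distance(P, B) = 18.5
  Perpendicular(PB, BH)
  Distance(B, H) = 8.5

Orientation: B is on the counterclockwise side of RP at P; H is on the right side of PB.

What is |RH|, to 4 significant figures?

56.40

R is at the origin; RP runs at 21.4° with length 45.3, so P = 45.3·(cos 21.4°, sin 21.4°) = (42.18, 16.53). ∠RPB = 88.1°, so PB runs at 21.4° + (180° − 88.1°) = 113.3° from the x-axis; with |PB| = 18.5, B = P + 18.5·(cos 113.3°, sin 113.3°) = (34.86, 33.52). PB is perpendicular to BH; with |BH| = 8.5 on the right of PB, H = B + 8.5·(0.9184, 0.3955) = (42.67, 36.88). Then |RH| = |H − R| = 56.40.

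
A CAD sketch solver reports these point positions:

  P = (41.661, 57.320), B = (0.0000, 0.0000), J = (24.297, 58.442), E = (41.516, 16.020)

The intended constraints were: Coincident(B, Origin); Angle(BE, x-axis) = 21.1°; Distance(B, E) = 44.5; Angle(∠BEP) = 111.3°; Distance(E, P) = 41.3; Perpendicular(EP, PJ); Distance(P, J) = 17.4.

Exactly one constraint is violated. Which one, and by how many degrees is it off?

Perpendicular(EP, PJ) — off by 3.50°.

B = (0.00, 0.00) ✓; BE at 21.10° ✓; |BE| = 44.50 ✓; ∠BEP = 111.3° ✓; |EP| = 41.30 ✓; ∠(EP, PJ) = 86.50° ✗; |PJ| = 17.40 ✓.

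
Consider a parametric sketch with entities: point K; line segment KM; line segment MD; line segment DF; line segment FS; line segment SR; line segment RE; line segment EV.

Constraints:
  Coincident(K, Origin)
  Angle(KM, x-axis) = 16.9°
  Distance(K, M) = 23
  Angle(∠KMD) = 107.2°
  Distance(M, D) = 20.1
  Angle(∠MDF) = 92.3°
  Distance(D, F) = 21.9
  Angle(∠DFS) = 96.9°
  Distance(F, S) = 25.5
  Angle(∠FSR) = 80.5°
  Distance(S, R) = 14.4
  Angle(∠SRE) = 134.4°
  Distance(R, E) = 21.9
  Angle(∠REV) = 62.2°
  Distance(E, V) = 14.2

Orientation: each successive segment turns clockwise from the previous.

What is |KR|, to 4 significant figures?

10.75

K is at the origin; KM runs at 16.9° with length 23.0, so M = (22.01, 6.686). ∠KMD = 107.2° gives MD at -55.90° from the x-axis; with |MD| = 20.1, D = (33.28, -9.958). ∠MDF = 92.3° gives DF at -143.6° from the x-axis; with |DF| = 21.9, F = (15.65, -22.95). ∠DFS = 96.9° gives FS at 133.3° from the x-axis; with |FS| = 25.5, S = (-1.840, -4.396). ∠FSR = 80.5° gives SR at 33.80° from the x-axis; with |SR| = 14.4, R = (10.13, 3.615). Then |KR| = |R − K| = 10.75.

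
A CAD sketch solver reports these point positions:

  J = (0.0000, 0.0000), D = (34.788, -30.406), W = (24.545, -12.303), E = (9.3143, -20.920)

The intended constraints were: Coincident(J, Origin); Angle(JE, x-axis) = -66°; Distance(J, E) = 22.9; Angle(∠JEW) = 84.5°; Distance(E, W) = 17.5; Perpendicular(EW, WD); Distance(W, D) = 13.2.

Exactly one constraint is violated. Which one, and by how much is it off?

Distance(W, D) = 13.2 — off by 7.60.

J = (0.00, 0.00) ✓; JE at -66.00° ✓; |JE| = 22.90 ✓; ∠JEW = 84.50° ✓; |EW| = 17.50 ✓; ∠(EW, WD) = 90.00° ✓; |WD| = 20.80 ✗.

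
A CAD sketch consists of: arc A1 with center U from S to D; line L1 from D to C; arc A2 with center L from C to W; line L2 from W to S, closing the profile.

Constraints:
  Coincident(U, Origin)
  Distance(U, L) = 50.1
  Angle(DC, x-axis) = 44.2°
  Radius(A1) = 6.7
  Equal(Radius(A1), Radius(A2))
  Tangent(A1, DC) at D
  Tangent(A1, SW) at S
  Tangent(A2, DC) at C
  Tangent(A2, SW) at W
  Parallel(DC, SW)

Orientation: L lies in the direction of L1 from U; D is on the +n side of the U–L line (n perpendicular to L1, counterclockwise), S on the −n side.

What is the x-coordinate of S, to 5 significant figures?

4.6710

U is at the origin and L lies 50.1 along u from U, so L = 50.1·u = (35.917, 34.928). Tangency of A1 to both parallel lines with radius 6.7 puts D and S at U ± 6.7·n: D = (-4.6710, 4.8033), S = (4.6710, -4.8033). So S.x = 4.6710.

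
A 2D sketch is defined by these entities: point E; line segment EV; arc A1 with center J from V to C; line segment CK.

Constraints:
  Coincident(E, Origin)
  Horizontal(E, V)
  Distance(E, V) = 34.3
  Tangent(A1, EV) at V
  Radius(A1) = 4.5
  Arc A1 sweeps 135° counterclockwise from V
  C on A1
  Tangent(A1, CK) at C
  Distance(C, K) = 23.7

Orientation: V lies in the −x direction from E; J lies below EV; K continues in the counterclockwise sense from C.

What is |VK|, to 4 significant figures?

27.96

On A1, V sits at bearing 90° from J; a 135° counterclockwise sweep puts C at bearing 225°, so C = J + 4.5·(cos 225°, sin 225°) = (-37.48, -7.682). Tangency of A1 to CK means the radius JC is perpendicular to CK, so CK runs along (−sin 225°, cos 225°); with |CK| = 23.7, K = (-20.72, -24.44). Then |VK| = |K − V| = 27.96.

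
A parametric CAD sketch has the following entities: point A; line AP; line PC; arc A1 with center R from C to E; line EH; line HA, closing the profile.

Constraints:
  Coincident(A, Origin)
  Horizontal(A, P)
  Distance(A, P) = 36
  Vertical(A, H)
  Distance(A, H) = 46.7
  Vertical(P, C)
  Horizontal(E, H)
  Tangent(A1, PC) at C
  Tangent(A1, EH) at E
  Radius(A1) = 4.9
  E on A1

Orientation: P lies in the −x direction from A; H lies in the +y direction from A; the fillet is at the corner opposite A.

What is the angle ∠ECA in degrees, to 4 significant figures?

94.26°

A is at the origin; AP is horizontal with |AP| = 36.0 and P on the −x side, so P = (-36.00, 0.000). A and H share the same x with |AH| = 46.7 and H on the +y side, so H = (0.000, 46.70). The virtual corner opposite A is at (-36.00, 46.70). Tangency of A1 to PC means the radius RC is perpendicular to PC and tangency of A1 to EH means the radius RE is perpendicular to EH, with radius 4.9, so the center R sits 4.9 in from both sides at R = (-31.10, 41.80). That places the tangent points at C = (-36.00, 41.80) on PC and E = (-31.10, 46.70) on EH. Then cos ∠ECA = CE·CA / (|CE||CA|), giving 94.26°.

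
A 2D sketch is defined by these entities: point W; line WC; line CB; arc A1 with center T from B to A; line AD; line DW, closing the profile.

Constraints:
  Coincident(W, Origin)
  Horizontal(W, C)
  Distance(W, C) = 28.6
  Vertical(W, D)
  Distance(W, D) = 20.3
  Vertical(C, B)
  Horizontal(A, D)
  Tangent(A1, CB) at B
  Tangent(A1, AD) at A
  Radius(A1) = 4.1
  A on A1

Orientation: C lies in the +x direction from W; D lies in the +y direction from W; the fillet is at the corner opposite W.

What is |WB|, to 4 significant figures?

32.87

W is at the origin; W and C share the same y with |WC| = 28.6 and C on the +x side, so C = (28.60, 0.000). W and D share the same x with |WD| = 20.3 and D on the +y side, so D = (0.000, 20.30). The virtual corner opposite W is at (28.60, 20.30). Tangency of A1 to CB means the radius TB is perpendicular to CB and A1 meets AD tangentially, so TA is at right angles to AD, with radius 4.1, so the center T sits 4.1 in from both sides at T = (24.50, 16.20). That places the tangent points at B = (28.60, 16.20) on CB and A = (24.50, 20.30) on AD. Then |WB| = |B − W| = 32.87.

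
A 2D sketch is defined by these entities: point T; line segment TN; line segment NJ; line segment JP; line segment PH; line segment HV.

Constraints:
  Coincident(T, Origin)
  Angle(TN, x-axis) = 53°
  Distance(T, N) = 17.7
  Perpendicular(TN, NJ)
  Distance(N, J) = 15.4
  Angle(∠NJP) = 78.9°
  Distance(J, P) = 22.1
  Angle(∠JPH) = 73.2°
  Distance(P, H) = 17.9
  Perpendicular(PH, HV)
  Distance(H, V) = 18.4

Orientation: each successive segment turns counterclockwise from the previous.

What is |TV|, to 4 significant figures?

21.02

T is at the origin; TN runs at 53.0° with length 17.7, so N = (10.65, 14.14). TN is perpendicular to NJ, so NJ runs at 143.0°; with |NJ| = 15.4, J = (-1.647, 23.40). ∠NJP = 78.9° gives JP at -115.9° from the x-axis; with |JP| = 22.1, P = (-11.30, 3.524). ∠JPH = 73.2° gives PH at -9.100° from the x-axis; with |PH| = 17.9, H = (6.375, 0.6925). PH is perpendicular to HV, so HV runs at 80.90°; with |HV| = 18.4, V = (9.285, 18.86). Then |TV| = |V − T| = 21.02.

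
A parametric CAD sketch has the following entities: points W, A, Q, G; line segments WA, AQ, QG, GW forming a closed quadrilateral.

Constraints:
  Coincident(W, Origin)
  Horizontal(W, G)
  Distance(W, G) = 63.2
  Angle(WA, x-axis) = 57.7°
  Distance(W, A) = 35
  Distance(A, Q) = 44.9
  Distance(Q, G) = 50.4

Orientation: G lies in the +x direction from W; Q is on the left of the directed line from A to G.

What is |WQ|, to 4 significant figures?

77.15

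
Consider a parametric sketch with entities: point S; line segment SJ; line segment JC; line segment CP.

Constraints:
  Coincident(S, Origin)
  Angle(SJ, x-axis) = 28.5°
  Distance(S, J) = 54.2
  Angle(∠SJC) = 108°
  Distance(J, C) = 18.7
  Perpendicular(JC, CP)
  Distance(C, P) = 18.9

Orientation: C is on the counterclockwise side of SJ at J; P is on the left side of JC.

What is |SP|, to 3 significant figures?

48.2

∠SJC = 108.0°, so JC runs at 28.5° + (180° − 108.0°) = 100° from the x-axis; with |JC| = 18.7, C = J + 18.7·(cos 100°, sin 100°) = (44.2, 44.2). The perpendicularity gives CP at right angles to JC; with |CP| = 18.9 on the left of JC, P = C + 18.9·(-0.983, -0.182) = (25.6, 40.8). Then |SP| = |P − S| = 48.2.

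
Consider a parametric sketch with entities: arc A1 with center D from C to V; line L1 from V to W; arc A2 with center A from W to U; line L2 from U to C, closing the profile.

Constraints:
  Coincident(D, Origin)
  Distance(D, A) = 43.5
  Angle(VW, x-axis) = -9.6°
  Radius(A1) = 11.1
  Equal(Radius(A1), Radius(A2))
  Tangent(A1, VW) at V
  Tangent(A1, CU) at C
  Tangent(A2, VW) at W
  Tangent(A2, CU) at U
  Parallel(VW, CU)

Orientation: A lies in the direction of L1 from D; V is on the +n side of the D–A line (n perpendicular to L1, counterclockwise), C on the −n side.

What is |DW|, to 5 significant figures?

44.894

Tangency of A1 to both parallel lines with radius 11.1 puts V and C at D ± 11.1·n: V = (1.8511, 10.945), C = (-1.8511, -10.945). Equal radii place W and U the same way about A: W = A + 11.1·n = (44.742, 3.6901), U = A − 11.1·n = (41.040, -18.199). Then |DW| = |W − D| = 44.894.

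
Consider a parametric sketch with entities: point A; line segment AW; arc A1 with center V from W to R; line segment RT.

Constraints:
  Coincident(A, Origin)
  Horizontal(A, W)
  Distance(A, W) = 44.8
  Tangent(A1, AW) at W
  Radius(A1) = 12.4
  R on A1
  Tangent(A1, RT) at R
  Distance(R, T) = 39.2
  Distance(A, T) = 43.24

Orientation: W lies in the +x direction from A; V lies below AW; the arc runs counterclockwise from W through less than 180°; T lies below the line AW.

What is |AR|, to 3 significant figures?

34.6

Checks: ∠(VW, WA) = 90.00° ✓; |VW| = 12.40 ✓; |VR| = 12.40 ✓; ∠(VR, RT) = 90.00° ✓; |RT| = 39.20 ✓; |AT| = 43.24 ✓.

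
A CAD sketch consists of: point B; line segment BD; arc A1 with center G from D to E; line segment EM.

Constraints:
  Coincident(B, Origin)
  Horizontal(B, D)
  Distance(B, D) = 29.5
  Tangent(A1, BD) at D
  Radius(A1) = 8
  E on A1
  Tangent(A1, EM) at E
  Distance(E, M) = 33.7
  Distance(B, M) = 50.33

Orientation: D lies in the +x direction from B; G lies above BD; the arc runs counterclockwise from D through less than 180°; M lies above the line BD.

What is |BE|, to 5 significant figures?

38.560

Checks: |GE| = 8.000 ✓; ∠(GE, EM) = 90.00° ✓; |EM| = 33.70 ✓; |BM| = 50.33 ✓.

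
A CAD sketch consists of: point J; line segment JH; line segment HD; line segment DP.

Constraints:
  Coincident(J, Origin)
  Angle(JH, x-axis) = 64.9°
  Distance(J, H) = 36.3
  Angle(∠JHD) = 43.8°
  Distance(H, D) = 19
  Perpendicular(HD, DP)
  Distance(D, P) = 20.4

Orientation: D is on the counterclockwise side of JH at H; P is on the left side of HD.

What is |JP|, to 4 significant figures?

8.612

J is at the origin; JH runs at 64.9° with length 36.3, so H = 36.3·(cos 64.9°, sin 64.9°) = (15.40, 32.87). ∠JHD = 43.8°, so HD runs at 64.9° + (180° − 43.8°) = 201.1° from the x-axis; with |HD| = 19.0, D = H + 19.0·(cos 201.1°, sin 201.1°) = (-2.328, 26.03). The perpendicularity gives DP at right angles to HD; with |DP| = 20.4 on the left of HD, P = D + 20.4·(0.3600, -0.9330) = (5.016, 7.000). Then |JP| = |P − J| = 8.612.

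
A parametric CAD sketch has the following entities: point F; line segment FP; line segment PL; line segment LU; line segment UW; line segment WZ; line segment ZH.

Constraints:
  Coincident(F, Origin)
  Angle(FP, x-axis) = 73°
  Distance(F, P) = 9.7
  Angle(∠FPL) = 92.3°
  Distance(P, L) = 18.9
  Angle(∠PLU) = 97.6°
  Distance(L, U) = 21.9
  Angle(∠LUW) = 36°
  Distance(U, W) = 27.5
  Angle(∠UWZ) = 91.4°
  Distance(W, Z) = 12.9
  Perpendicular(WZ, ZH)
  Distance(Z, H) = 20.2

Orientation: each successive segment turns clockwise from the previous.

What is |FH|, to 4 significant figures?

26.77

∠UWZ = 91.4° gives WZ at 30.30° from the x-axis; with |WZ| = 12.9, Z = (16.26, 13.33). WZ ⟂ ZH, so ZH runs at -59.70°; with |ZH| = 20.2, H = (26.45, -4.109). Then |FH| = |H − F| = 26.77.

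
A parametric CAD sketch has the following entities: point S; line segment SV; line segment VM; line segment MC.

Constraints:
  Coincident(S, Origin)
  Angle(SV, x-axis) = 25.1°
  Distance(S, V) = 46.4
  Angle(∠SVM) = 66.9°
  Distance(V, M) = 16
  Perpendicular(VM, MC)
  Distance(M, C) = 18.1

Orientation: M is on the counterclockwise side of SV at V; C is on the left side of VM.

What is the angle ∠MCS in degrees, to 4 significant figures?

174.9°

S is at the origin; SV runs at 25.1° with length 46.4, so V = 46.4·(cos 25.1°, sin 25.1°) = (42.02, 19.68). ∠SVM = 66.9°, so VM runs at 25.1° + (180° − 66.9°) = 138.2° from the x-axis; with |VM| = 16.0, M = V + 16.0·(cos 138.2°, sin 138.2°) = (30.09, 30.35). VM ⟂ MC; with |MC| = 18.1 on the left of VM, C = M + 18.1·(-0.6665, -0.7455) = (18.03, 16.85). Then cos ∠MCS = CM·CS / (|CM||CS|), giving 174.9°.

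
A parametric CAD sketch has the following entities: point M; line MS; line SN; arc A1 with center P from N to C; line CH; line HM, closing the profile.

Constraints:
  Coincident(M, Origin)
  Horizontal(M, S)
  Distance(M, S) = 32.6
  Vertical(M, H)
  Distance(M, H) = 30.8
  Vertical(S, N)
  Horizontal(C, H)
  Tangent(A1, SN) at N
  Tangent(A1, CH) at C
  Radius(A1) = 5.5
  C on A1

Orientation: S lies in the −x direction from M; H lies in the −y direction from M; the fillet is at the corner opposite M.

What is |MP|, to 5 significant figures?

37.074

M is at the origin; MS is horizontal with |MS| = 32.6 and S on the −x side, so S = (-32.600, 0.0000). MH is vertical with |MH| = 30.8 and H on the −y side, so H = (0.0000, -30.800). The virtual corner opposite M is at (-32.600, -30.800). The tangent condition forces PN to be normal to SN and since A1 is tangent to CH there, PC ⟂ CH, with radius 5.5, so the center P sits 5.5 in from both sides at P = (-27.100, -25.300). Then |MP| = |P − M| = 37.074.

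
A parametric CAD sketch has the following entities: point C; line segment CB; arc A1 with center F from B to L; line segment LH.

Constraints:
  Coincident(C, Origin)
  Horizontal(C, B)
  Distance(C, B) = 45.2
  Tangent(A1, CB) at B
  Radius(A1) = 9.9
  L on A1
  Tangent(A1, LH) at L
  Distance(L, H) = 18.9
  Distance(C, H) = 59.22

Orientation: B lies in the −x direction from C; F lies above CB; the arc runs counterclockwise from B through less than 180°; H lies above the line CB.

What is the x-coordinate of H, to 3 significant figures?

-50.8

Checks: C.y = 0.00, B.y = 0.00 ✓; |FL| = 9.900 ✓; ∠(FL, LH) = 90.00° ✓; |LH| = 18.90 ✓; |CH| = 59.22 ✓.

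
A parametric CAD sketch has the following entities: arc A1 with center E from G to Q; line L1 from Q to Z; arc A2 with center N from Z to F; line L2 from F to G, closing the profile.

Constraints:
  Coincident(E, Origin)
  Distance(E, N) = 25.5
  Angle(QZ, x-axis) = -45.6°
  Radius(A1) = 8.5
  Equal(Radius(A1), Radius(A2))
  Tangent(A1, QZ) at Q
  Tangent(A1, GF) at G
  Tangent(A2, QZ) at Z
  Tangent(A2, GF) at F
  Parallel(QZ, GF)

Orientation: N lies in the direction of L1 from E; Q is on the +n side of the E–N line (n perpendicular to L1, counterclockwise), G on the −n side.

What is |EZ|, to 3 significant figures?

26.9

The slot axis is L1's direction at -45.6°, so u = (cos -45.6°, sin -45.6°) = (0.700, -0.714) and n = (−sin -45.6°, cos -45.6°) = (0.714, 0.700). E is at the origin and N lies 25.5 along u from E, so N = 25.5·u = (17.8, -18.2). Tangency of A1 to both parallel lines with radius 8.5 puts Q and G at E ± 8.5·n: Q = (6.07, 5.95), G = (-6.07, -5.95). Equal radii place Z and F the same way about N: Z = N + 8.5·n = (23.9, -12.3), F = N − 8.5·n = (11.8, -24.2). Then |EZ| = |Z − E| = 26.9.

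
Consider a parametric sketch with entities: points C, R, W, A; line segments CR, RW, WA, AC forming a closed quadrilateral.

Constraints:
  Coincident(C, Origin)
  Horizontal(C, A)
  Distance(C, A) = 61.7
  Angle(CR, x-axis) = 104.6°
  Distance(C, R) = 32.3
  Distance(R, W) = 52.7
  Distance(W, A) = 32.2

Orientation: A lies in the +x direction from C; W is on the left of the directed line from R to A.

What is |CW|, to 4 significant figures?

52.05

C is at the origin; C and A share the same y with |CA| = 61.7 and A in +x, so A = (61.7, 0). CR runs at 104.6° with |CR| = 32.3, so R = (-8.142, 31.26). W is determined by |RW| = 52.7 and |WA| = 32.2 together: it lies at the intersection of circle(R, 52.7) and circle(A, 32.2). With |RA| = 76.52, the foot of the radical line on RA is 49.63 from R and the perpendicular offset is √(52.7² − 49.63²) = 17.72. Taking the left-of-RA solution: W = (44.40, 27.16).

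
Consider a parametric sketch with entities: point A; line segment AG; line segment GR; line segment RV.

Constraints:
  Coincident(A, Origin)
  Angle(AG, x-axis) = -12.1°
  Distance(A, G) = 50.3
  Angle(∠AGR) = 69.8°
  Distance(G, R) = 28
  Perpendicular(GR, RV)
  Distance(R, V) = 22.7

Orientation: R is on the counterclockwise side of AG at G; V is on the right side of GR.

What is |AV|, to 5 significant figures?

70.710

∠AGR = 69.8°, so GR runs at -12.1° + (180° − 69.8°) = 98.100° from the x-axis; with |GR| = 28.0, R = G + 28.0·(cos 98.100°, sin 98.100°) = (45.237, 17.177). GR is perpendicular to RV; with |RV| = 22.7 on the right of GR, V = R + 22.7·(0.99002, 0.14090) = (67.711, 20.375). Then |AV| = |V − A| = 70.710.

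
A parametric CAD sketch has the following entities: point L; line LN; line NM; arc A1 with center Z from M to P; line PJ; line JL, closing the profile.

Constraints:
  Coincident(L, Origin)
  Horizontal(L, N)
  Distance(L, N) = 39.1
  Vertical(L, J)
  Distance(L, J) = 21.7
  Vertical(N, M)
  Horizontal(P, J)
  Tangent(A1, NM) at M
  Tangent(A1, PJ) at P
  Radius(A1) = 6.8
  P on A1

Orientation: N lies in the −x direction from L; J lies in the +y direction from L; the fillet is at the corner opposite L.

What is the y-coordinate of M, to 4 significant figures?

14.90

The virtual corner opposite L is at (-39.10, 21.70). A1 meets NM tangentially, so ZM is at right angles to NM and the tangent condition forces ZP to be normal to PJ, with radius 6.8, so the center Z sits 6.8 in from both sides at Z = (-32.30, 14.90). That places the tangent points at M = (-39.10, 14.90) on NM and P = (-32.30, 21.70) on PJ. So M.y = 14.90.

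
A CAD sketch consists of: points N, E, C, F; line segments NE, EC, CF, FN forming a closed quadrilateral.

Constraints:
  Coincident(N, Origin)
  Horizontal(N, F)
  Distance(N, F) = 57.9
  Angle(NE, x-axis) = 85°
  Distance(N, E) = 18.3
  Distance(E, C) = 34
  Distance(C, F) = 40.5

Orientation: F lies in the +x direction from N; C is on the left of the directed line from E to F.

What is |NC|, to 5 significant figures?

45.651

Checks: N = (0.00, 0.00) ✓; |EC| = 34.00 ✓; |CF| = 40.50 ✓.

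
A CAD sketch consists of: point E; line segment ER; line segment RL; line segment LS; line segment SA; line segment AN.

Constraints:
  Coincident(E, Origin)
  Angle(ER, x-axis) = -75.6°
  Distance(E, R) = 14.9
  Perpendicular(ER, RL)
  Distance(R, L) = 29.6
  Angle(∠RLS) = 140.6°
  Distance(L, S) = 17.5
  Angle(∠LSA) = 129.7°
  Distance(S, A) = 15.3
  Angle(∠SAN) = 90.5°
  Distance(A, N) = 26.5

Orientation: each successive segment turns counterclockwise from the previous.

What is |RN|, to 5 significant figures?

31.561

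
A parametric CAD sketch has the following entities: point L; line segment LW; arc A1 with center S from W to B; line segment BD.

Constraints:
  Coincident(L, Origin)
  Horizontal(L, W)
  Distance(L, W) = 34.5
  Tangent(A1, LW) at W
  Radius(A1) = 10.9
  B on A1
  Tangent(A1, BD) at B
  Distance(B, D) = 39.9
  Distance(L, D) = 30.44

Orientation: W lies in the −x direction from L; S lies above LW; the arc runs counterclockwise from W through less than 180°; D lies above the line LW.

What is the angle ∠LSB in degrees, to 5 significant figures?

29.098°

Checks: |LW| = 34.50 ✓; |SB| = 10.90 ✓; ∠(SB, BD) = 90.00° ✓; |BD| = 39.90 ✓; |LD| = 30.44 ✓.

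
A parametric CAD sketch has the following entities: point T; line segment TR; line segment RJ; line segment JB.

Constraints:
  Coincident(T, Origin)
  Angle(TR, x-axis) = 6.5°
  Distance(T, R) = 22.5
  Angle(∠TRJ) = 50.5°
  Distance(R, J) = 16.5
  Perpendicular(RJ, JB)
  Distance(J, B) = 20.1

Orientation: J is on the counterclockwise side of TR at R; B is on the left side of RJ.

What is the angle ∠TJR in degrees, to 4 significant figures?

82.82°

T is at the origin; TR runs at 6.5° with length 22.5, so R = 22.5·(cos 6.5°, sin 6.5°) = (22.36, 2.547). ∠TRJ = 50.5°, so RJ runs at 6.5° + (180° − 50.5°) = 136.0° from the x-axis; with |RJ| = 16.5, J = R + 16.5·(cos 136.0°, sin 136.0°) = (10.49, 14.01). Then cos ∠TJR = JT·JR / (|JT||JR|), giving 82.82°.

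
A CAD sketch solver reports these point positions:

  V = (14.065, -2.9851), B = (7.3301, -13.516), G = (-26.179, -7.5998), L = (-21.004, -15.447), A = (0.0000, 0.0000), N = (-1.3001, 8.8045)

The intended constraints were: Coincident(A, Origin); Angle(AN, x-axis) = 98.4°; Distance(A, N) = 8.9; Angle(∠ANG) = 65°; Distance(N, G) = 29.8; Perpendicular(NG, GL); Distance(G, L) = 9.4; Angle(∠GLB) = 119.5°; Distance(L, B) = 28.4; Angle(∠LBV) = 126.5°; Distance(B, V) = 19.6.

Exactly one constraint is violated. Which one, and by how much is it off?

Distance(B, V) = 19.6 — off by 7.10.

A = (0.00, 0.00) ✓; AN at 98.40° ✓; |AN| = 8.900 ✓; ∠ANG = 65.00° ✓; |NG| = 29.80 ✓; ∠(NG, GL) = 90.00° ✓; |GL| = 9.400 ✓; ∠GLB = 119.5° ✓; |LB| = 28.40 ✓; ∠LBV = 126.5° ✓; |BV| = 12.50 ✗.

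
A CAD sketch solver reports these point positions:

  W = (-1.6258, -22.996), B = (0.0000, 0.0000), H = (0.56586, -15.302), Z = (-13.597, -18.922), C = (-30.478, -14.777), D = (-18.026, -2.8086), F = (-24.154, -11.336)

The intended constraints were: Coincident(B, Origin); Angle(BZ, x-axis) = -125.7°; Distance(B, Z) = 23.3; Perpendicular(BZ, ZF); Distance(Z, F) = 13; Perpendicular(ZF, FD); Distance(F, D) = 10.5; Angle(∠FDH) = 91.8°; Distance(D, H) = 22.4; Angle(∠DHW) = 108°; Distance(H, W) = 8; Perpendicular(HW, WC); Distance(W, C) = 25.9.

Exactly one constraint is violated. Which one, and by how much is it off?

Distance(W, C) = 25.9 — off by 4.10.

B = (0.00, 0.00) ✓; BZ at -125.7° ✓; |BZ| = 23.30 ✓; ∠(BZ, ZF) = 90.00° ✓; |ZF| = 13.00 ✓; ∠(ZF, FD) = 90.00° ✓; |FD| = 10.50 ✓; ∠FDH = 91.80° ✓; |DH| = 22.40 ✓; ∠DHW = 108.0° ✓; |HW| = 8.000 ✓; ∠(HW, WC) = 90.00° ✓; |WC| = 30.00 ✗.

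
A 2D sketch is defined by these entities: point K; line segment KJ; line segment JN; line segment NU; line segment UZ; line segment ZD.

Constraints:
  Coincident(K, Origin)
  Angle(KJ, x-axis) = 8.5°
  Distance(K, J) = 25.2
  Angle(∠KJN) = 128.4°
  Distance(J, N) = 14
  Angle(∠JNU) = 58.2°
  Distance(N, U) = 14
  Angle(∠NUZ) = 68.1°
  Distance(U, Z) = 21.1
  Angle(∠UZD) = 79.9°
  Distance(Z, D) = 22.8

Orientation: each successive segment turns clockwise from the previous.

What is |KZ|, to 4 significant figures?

26.71

K is at the origin; KJ runs at 8.5° with length 25.2, so J = (24.92, 3.725). ∠KJN = 128.4° gives JN at -43.10° from the x-axis; with |JN| = 14.0, N = (35.15, -5.841). ∠JNU = 58.2° gives NU at -164.9° from the x-axis; with |NU| = 14.0, U = (21.63, -9.488). ∠NUZ = 68.1° gives UZ at 83.20° from the x-axis; with |UZ| = 21.1, Z = (24.13, 11.46). Then |KZ| = |Z − K| = 26.71.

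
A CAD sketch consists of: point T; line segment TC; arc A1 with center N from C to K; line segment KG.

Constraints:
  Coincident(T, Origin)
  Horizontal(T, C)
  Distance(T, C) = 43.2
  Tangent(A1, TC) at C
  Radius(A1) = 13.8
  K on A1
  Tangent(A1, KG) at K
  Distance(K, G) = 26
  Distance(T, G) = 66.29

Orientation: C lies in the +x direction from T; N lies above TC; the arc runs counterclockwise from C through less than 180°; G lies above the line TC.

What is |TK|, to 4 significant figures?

59.10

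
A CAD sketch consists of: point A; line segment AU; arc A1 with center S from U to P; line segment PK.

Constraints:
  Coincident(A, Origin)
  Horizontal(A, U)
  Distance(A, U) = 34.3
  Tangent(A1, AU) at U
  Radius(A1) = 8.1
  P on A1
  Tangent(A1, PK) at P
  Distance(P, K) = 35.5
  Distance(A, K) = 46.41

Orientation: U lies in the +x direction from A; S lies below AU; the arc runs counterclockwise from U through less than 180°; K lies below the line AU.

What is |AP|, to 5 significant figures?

27.164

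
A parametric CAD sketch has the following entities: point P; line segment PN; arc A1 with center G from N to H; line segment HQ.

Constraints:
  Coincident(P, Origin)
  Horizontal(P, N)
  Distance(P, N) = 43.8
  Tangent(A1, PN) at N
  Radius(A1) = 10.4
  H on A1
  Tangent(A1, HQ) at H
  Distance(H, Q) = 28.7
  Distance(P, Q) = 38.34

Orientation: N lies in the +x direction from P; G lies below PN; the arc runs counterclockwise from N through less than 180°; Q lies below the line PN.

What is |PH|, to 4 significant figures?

34.96

P is at the origin; P and N share the same y with |PN| = 43.8 and N on the +x side, so N = (43.80, 0.000). A1 meets PN tangentially, so GN is at right angles to PN, so G = N + (0, -10.4) = (43.80, -10.40). Since GH ⟂ HQ (tangency), |GQ| = √(10.4² + 28.7²) = 30.53 regardless of where H sits on A1. So Q lies on both circle(P, 38.34) and circle(G, 30.53); the below-PN intersection is Q = (21.79, -31.55). H is the foot of the tangent from Q: H = (34.47, -5.804).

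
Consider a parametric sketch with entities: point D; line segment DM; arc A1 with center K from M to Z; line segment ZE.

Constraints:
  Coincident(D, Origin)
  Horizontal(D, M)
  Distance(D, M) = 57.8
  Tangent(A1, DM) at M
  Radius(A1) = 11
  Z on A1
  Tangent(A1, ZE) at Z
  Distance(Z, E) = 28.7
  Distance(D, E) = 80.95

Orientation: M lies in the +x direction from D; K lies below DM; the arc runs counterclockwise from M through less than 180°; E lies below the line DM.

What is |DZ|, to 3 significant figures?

53.7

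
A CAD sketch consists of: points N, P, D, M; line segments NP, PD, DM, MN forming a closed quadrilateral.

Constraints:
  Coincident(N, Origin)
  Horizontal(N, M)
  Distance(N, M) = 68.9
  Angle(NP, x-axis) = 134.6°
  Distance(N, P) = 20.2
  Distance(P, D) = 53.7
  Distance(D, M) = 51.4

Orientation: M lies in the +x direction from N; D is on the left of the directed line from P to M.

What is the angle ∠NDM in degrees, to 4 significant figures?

84.62°

Checks: |NM| = 68.90 ✓; |NP| = 20.20 ✓; |PD| = 53.70 ✓; |DM| = 51.40 ✓.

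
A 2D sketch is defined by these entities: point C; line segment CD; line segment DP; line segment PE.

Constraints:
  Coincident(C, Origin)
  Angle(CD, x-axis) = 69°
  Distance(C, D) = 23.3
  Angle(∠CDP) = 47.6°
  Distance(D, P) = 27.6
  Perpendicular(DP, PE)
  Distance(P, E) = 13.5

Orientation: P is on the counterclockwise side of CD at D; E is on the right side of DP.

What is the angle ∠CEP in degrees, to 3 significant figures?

21.2°

C is at the origin; CD runs at 69.0° with length 23.3, so D = 23.3·(cos 69.0°, sin 69.0°) = (8.35, 21.8). ∠CDP = 47.6°, so DP runs at 69.0° + (180° − 47.6°) = 201° from the x-axis; with |DP| = 27.6, P = D + 27.6·(cos 201°, sin 201°) = (-17.3, 11.7). DP ⟂ PE; with |PE| = 13.5 on the right of DP, E = P + 13.5·(-0.365, 0.931) = (-22.3, 24.3). Then cos ∠CEP = EC·EP / (|EC||EP|), giving 21.2°.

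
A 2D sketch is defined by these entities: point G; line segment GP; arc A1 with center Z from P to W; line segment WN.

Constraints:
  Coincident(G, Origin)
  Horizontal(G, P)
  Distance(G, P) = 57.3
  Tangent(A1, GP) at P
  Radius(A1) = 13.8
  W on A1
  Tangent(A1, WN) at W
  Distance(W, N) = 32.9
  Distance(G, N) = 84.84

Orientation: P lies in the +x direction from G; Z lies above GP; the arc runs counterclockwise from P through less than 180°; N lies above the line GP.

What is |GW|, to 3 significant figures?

72.5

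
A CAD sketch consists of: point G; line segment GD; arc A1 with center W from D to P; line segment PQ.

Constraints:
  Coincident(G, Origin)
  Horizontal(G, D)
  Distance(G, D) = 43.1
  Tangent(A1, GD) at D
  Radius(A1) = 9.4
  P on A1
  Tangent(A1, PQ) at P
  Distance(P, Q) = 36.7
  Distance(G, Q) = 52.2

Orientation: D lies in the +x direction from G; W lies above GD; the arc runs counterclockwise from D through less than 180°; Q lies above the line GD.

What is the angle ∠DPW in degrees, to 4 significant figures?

26.00°

Checks: |WP| = 9.400 ✓; ∠(WP, PQ) = 90.00° ✓; |PQ| = 36.70 ✓; |GQ| = 52.20 ✓.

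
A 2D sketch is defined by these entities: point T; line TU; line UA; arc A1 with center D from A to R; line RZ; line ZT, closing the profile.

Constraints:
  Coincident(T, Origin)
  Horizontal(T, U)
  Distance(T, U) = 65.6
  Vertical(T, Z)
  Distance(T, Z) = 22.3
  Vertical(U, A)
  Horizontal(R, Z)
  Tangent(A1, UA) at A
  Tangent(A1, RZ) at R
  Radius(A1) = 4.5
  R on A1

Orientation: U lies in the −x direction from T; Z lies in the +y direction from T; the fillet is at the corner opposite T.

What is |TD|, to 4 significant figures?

63.64

T and Z share the same x with |TZ| = 22.3 and Z on the +y side, so Z = (0.000, 22.30). The virtual corner opposite T is at (-65.60, 22.30). The tangent condition forces DA to be normal to UA and tangency of A1 to RZ means the radius DR is perpendicular to RZ, with radius 4.5, so the center D sits 4.5 in from both sides at D = (-61.10, 17.80). Then |TD| = |D − T| = 63.64.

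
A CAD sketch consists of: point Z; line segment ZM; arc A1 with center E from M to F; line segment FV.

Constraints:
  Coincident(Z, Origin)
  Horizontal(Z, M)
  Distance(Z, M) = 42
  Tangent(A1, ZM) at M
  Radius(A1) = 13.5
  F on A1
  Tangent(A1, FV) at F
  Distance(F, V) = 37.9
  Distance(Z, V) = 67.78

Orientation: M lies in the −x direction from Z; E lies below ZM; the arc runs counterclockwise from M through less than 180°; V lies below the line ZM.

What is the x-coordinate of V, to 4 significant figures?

-41.32

Checks: |EF| = 13.50 ✓; ∠(EF, FV) = 90.00° ✓; |FV| = 37.90 ✓; |ZV| = 67.78 ✓.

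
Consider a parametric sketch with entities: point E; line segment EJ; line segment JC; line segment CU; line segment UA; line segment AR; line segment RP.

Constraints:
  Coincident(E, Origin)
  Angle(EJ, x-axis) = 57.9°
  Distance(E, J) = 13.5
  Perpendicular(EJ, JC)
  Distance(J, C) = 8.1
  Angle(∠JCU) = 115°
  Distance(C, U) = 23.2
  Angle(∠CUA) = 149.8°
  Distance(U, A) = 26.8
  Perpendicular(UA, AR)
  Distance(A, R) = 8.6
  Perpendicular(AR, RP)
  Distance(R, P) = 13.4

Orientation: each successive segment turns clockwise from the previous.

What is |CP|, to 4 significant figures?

33.59

UA is perpendicular to AR, so AR runs at 142.7°; with |AR| = 8.6, R = (-11.91, -32.00). The perpendicularity gives RP at right angles to AR, so RP runs at 52.70°; with |RP| = 13.4, P = (-3.793, -21.34). Then |CP| = |P − C| = 33.59.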